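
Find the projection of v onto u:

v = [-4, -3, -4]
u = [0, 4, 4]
v·u = (-4)(0) + (-3)(4) + (-4)(4) = -28
u·u = (0)² + (4)² + (4)² = 32
proj_u(v) = (v·u / u·u) × u = (-28/32) × u = (-7/8) × u

proj_u(v) = [0, -7/2, -7/2]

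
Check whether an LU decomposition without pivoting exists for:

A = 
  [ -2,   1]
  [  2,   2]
Yes.
A[1,1] = -2 ≠ 0, so Gaussian elimination proceeds without a row swap: multiplier ℓ₂₁ = (2)/(-2) = -1, and U[2,2] = 2 - (-1)(1) = 3.
L = 
  [  1,   0]
  [ -1,   1]
U = 
  [ -2,   1]
  [  0,   3]
Check row 2 of LU: [(-1)(-2), (-1)(1) + 3] = [2, 2] = row 2 of A ✓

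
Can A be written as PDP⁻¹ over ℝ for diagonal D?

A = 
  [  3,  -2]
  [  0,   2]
Yes

tr(A) = 5, det(A) = 6
Characteristic polynomial: λ² - tr(A)λ + det(A) = λ² - 5λ + 6
λ² - 5λ + 6 = (λ - 2)(λ - 3)
Eigenvalues: 3, 2
λ=2: alg. mult. = 1, geom. mult. = 2 - rank(A - (2)I) = 2 - 1 = 1
λ=3: alg. mult. = 1, geom. mult. = 2 - rank(A - (3)I) = 2 - 1 = 1
Sum of geometric multiplicities equals n, so A has n independent eigenvectors.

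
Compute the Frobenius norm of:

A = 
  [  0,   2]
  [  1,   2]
||A||_F = 3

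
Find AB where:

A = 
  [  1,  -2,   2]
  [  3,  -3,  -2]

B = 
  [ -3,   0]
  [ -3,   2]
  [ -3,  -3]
AB = 
  [ -3, -10]
  [  6,   0]

A is 2×3 and B is 3×2, so AB is 2×2. Each entry is (row of A)·(column of B):
AB[1,1] = (1)(-3) + (-2)(-3) + (2)(-3) = -3
AB[1,2] = (1)(0) + (-2)(2) + (2)(-3) = -10
AB[2,1] = (3)(-3) + (-3)(-3) + (-2)(-3) = 6
AB[2,2] = (3)(0) + (-3)(2) + (-2)(-3) = 0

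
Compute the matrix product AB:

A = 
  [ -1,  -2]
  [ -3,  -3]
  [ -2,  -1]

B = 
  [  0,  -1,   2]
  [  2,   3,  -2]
AB = 
  [ -4,  -5,   2]
  [ -6,  -6,   0]
  [ -2,  -1,  -2]

A is 3×2 and B is 2×3, so AB is 3×3. Each entry is (row of A)·(column of B):
AB[1,1] = (-1)(0) + (-2)(2) = -4
AB[1,2] = (-1)(-1) + (-2)(3) = -5
AB[1,3] = (-1)(2) + (-2)(-2) = 2
AB[2,1] = (-3)(0) + (-3)(2) = -6
AB[2,2] = (-3)(-1) + (-3)(3) = -6
AB[2,3] = (-3)(2) + (-3)(-2) = 0
AB[3,1] = (-2)(0) + (-1)(2) = -2
AB[3,2] = (-2)(-1) + (-1)(3) = -1
AB[3,3] = (-2)(2) + (-1)(-2) = -2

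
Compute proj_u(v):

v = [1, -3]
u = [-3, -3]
v·u = (1)(-3) + (-3)(-3) = 6
u·u = (-3)² + (-3)² = 18
proj_u(v) = (v·u / u·u) × u = (6/18) × u = (1/3) × u

proj_u(v) = [-1, -1]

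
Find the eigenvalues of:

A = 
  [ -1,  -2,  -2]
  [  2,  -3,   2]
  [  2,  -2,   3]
λ = 1, -1 + 2i, -1 - 2i  (≈ 1, -1 + 2i, -1 - 2i)

Characteristic polynomial: det(λI - A) = λ³ + λ² + 3λ - 5
Testing integer divisors of the constant term: p(1) = 0, so (λ - 1) is a factor:
p(λ) = (λ - 1)(λ² + 2λ + 5)
λ² + 2λ + 5 = 0  ⇒  λ = (-2 ± √((2)² - 4·(5)))/2 = (-2 ± √(-16))/2
  = -1 + 2i,  -1 - 2i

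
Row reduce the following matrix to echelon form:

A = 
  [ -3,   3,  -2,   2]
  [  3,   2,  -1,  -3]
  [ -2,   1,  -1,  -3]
Row operations:
R2 → R2 + (1)·R1
R3 → R3 - (2/3)·R1
R3 → R3 + (1/5)·R2

Resulting echelon form:
REF = 
  [    -3,      3,     -2,      2]
  [     0,      5,     -3,     -1]
  [     0,      0,  -4/15, -68/15]

Rank = 3 (number of non-zero pivot rows).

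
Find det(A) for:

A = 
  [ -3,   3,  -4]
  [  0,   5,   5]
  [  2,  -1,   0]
55

Cofactor expansion along row 1:
det(A) = (-3)·((5)(0) - (5)(-1)) - (3)·((0)(0) - (5)(2)) + (-4)·((0)(-1) - (5)(2))
  = (-3)(5) - (3)(-10) + (-4)(-10)
  = 55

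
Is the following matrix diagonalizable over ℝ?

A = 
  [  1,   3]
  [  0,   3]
Yes

tr(A) = 4, det(A) = 3
Characteristic polynomial: λ² - tr(A)λ + det(A) = λ² - 4λ + 3
λ² - 4λ + 3 = (λ - 1)(λ - 3)
Eigenvalues: 3, 1
λ=1: alg. mult. = 1, geom. mult. = 2 - rank(A - (1)I) = 2 - 1 = 1
λ=3: alg. mult. = 1, geom. mult. = 2 - rank(A - (3)I) = 2 - 1 = 1
Sum of geometric multiplicities equals n, so A has n independent eigenvectors.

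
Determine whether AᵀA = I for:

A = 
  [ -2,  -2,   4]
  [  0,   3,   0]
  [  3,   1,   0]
No

AᵀA = 
  [ 13,   7,  -8]
  [  7,  14,  -8]
  [ -8,  -8,  16]
≠ I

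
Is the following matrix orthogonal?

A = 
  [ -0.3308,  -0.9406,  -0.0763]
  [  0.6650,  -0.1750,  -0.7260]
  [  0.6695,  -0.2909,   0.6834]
Yes

AᵀA = 
  [  0.9999,   0,   0]
  [  0,   1,   0]
  [  0,   0,   0.9999]
≈ I (equal to I up to the 4-dp rounding of the entries)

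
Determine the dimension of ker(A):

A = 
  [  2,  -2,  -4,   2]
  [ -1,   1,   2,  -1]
nullity(A) = 3

Row reduce:
R2 → R2 + (1/2)·R1
REF = 
  [  2,  -2,  -4,   2]
  [  0,   0,   0,   0]
Pivot columns: 1 → 1 pivot.
rank(A) = 1, so nullity(A) = 4 - 1 = 3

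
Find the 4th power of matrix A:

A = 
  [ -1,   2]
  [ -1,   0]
A^4 = 
  [ -1,   6]
  [ -3,   2]

A² = A·A:
A²[1,1] = (-1)(-1) + (2)(-1) = -1
A²[1,2] = (-1)(2) + (2)(0) = -2
A²[2,1] = (-1)(-1) + (0)(-1) = 1
A²[2,2] = (-1)(2) + (0)(0) = -2
A² = 
  [ -1,  -2]
  [  1,  -2]

A^3 = A^2·A:
A^3[1,1] = (-1)(-1) + (-2)(-1) = 3
A^3[1,2] = (-1)(2) + (-2)(0) = -2
A^3[2,1] = (1)(-1) + (-2)(-1) = 1
A^3[2,2] = (1)(2) + (-2)(0) = 2
A^3 = 
  [  3,  -2]
  [  1,   2]

A^4 = A^3·A:
A^4[1,1] = (3)(-1) + (-2)(-1) = -1
A^4[1,2] = (3)(2) + (-2)(0) = 6
A^4[2,1] = (1)(-1) + (2)(-1) = -3
A^4[2,2] = (1)(2) + (2)(0) = 2
A^4 = 
  [ -1,   6]
  [ -3,   2]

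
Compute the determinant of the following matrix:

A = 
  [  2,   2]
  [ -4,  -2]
For a 2×2 matrix, det = ad - bc = (2)(-2) - (2)(-4) = 4

det(A) = 4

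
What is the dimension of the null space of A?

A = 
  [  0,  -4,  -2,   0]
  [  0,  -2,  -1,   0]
nullity(A) = 3

Row reduce:
R2 → R2 - (1/2)·R1
REF = 
  [  0,  -4,  -2,   0]
  [  0,   0,   0,   0]
Pivot columns: 2 → 1 pivot.
rank(A) = 1, so nullity(A) = 4 - 1 = 3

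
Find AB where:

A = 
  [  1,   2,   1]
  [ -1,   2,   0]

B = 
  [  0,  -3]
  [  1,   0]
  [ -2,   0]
AB = 
  [  0,  -3]
  [  2,   3]

A is 2×3 and B is 3×2, so AB is 2×2. Each entry is (row of A)·(column of B):
AB[1,1] = (1)(0) + (2)(1) + (1)(-2) = 0
AB[1,2] = (1)(-3) + (2)(0) + (1)(0) = -3
AB[2,1] = (-1)(0) + (2)(1) + (0)(-2) = 2
AB[2,2] = (-1)(-3) + (2)(0) + (0)(0) = 3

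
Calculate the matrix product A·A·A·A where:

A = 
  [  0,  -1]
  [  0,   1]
A² = A·A:
A²[1,1] = (0)(0) + (-1)(0) = 0
A²[1,2] = (0)(-1) + (-1)(1) = -1
A²[2,1] = (0)(0) + (1)(0) = 0
A²[2,2] = (0)(-1) + (1)(1) = 1
A² = 
  [  0,  -1]
  [  0,   1]

A^3 = A^2·A:
A^3[1,1] = (0)(0) + (-1)(0) = 0
A^3[1,2] = (0)(-1) + (-1)(1) = -1
A^3[2,1] = (0)(0) + (1)(0) = 0
A^3[2,2] = (0)(-1) + (1)(1) = 1
A^3 = 
  [  0,  -1]
  [  0,   1]

A^4 = A^3·A:
A^4[1,1] = (0)(0) + (-1)(0) = 0
A^4[1,2] = (0)(-1) + (-1)(1) = -1
A^4[2,1] = (0)(0) + (1)(0) = 0
A^4[2,2] = (0)(-1) + (1)(1) = 1
A^4 = 
  [  0,  -1]
  [  0,   1]

Therefore
A^4 = 
  [  0,  -1]
  [  0,   1]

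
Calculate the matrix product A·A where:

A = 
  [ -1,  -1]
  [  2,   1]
A² = A·A:
A²[1,1] = (-1)(-1) + (-1)(2) = -1
A²[1,2] = (-1)(-1) + (-1)(1) = 0
A²[2,1] = (2)(-1) + (1)(2) = 0
A²[2,2] = (2)(-1) + (1)(1) = -1
A² = 
  [ -1,   0]
  [  0,  -1]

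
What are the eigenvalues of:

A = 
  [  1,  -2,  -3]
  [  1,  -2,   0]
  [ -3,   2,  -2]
λ = -4, (1 + √13)/2, (1 - √13)/2  (≈ -4, 2.303, -1.303)

Characteristic polynomial: det(λI - A) = λ³ + 3λ² - 7λ - 12
Testing integer divisors of the constant term: p(-4) = 0, so (λ + 4) is a factor:
p(λ) = (λ + 4)(λ² - λ - 3)
λ² - λ - 3 = 0  ⇒  λ = (1 ± √((-1)² - 4·(-3)))/2 = (1 ± √(13))/2
  = (1 + √13)/2,  (1 - √13)/2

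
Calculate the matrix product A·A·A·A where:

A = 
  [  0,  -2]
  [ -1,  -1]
A^4 = 
  [  6,  10]
  [  5,  11]

A² = A·A:
A²[1,1] = (0)(0) + (-2)(-1) = 2
A²[1,2] = (0)(-2) + (-2)(-1) = 2
A²[2,1] = (-1)(0) + (-1)(-1) = 1
A²[2,2] = (-1)(-2) + (-1)(-1) = 3
A² = 
  [  2,   2]
  [  1,   3]

A^3 = A^2·A:
A^3[1,1] = (2)(0) + (2)(-1) = -2
A^3[1,2] = (2)(-2) + (2)(-1) = -6
A^3[2,1] = (1)(0) + (3)(-1) = -3
A^3[2,2] = (1)(-2) + (3)(-1) = -5
A^3 = 
  [ -2,  -6]
  [ -3,  -5]

A^4 = A^3·A:
A^4[1,1] = (-2)(0) + (-6)(-1) = 6
A^4[1,2] = (-2)(-2) + (-6)(-1) = 10
A^4[2,1] = (-3)(0) + (-5)(-1) = 5
A^4[2,2] = (-3)(-2) + (-5)(-1) = 11
A^4 = 
  [  6,  10]
  [  5,  11]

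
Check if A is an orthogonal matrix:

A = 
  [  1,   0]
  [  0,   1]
Yes

AᵀA = 
  [  1,   0]
  [  0,   1]
= I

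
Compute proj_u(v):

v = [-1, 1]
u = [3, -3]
proj_u(v) = [-1, 1]

v·u = (-1)(3) + (1)(-3) = -6
u·u = (3)² + (-3)² = 18
proj_u(v) = (v·u / u·u) × u = (-6/18) × u = (-1/3) × u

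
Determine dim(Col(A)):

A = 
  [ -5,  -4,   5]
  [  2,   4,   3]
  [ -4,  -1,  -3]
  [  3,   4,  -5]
dim(Col(A)) = 3

Row reduce:
R2 → R2 + (2/5)·R1
R3 → R3 - (4/5)·R1
R4 → R4 + (3/5)·R1
R3 → R3 - (11/12)·R2
R4 → R4 - (2/3)·R2
R4 → R4 - (64/139)·R3
REF = 
  [     -5,      -4,       5]
  [      0,    12/5,       5]
  [      0,       0, -139/12]
  [      0,       0,       0]
Pivot columns: 1, 2, 3 → 3 pivots.
dim(Col(A)) = number of pivot columns = 3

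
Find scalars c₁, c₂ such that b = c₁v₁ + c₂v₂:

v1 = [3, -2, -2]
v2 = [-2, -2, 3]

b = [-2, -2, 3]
c1 = 0, c2 = 1

b = 0·v1 + 1·v2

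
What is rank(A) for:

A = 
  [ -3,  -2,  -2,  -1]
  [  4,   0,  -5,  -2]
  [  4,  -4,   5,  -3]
Row reduce:
R2 → R2 + (4/3)·R1
R3 → R3 + (4/3)·R1
R3 → R3 - (5/2)·R2
REF = 
  [   -3,    -2,    -2,    -1]
  [    0,  -8/3, -23/3, -10/3]
  [    0,     0,  43/2,     4]
Pivot columns: 1, 2, 3 → 3 pivots.

rank(A) = 3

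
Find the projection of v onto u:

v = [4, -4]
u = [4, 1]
v·u = (4)(4) + (-4)(1) = 12
u·u = (4)² + (1)² = 17
proj_u(v) = (v·u / u·u) × u = (12/17) × u

proj_u(v) = [48/17, 12/17]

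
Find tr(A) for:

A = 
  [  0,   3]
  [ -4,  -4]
-4

tr(A) = 0 + -4 = -4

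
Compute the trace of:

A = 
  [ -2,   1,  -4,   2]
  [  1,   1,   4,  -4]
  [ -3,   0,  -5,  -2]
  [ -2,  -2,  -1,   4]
-2

tr(A) = -2 + 1 + -5 + 4 = -2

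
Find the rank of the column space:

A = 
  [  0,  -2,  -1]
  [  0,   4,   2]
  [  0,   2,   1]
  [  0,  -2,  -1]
dim(Col(A)) = 1

Row reduce:
R2 → R2 + (2)·R1
R3 → R3 + (1)·R1
R4 → R4 - (1)·R1
REF = 
  [  0,  -2,  -1]
  [  0,   0,   0]
  [  0,   0,   0]
  [  0,   0,   0]
Pivot columns: 2 → 1 pivot.
dim(Col(A)) = number of pivot columns = 1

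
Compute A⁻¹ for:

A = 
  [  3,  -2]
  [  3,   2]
det(A) = (3)(2) - (-2)(3) = 12
For a 2×2 matrix, A⁻¹ = (1/det(A)) · [[d, -b], [-c, a]]
    = (1/12) · [[2, 2], [-3, 3]]

A⁻¹ = 
  [ 1/6,  1/6]
  [-1/4,  1/4]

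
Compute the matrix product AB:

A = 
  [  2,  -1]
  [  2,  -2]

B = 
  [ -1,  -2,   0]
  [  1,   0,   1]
AB = 
  [ -3,  -4,  -1]
  [ -4,  -4,  -2]

A is 2×2 and B is 2×3, so AB is 2×3. Each entry is (row of A)·(column of B):
AB[1,1] = (2)(-1) + (-1)(1) = -3
AB[1,2] = (2)(-2) + (-1)(0) = -4
AB[1,3] = (2)(0) + (-1)(1) = -1
AB[2,1] = (2)(-1) + (-2)(1) = -4
AB[2,2] = (2)(-2) + (-2)(0) = -4
AB[2,3] = (2)(0) + (-2)(1) = -2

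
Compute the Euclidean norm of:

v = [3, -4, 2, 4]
6.708

||v||₂ = √((3)² + (-4)² + (2)² + (4)²) = √45 = 6.708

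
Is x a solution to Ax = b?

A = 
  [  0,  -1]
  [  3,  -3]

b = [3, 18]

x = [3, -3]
Yes

Ax = [3, 18] = b ✓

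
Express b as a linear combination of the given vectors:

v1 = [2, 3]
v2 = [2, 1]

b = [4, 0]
c1 = -1, c2 = 3

b = -1·v1 + 3·v2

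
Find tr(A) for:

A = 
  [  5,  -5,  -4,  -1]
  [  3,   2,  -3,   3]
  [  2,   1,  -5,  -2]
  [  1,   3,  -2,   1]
3

tr(A) = 5 + 2 + -5 + 1 = 3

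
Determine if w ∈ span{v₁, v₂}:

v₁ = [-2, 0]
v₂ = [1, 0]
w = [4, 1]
No

Form the augmented matrix and row-reduce:
[v₁|v₂|w] = 
  [ -2,   1,   4]
  [  0,   0,   1]
(already in echelon form — no row operations needed)

Row 2 reads [0 0 | 1], i.e. 0 = 1, so the system is inconsistent and w ∉ span{v₁, v₂}.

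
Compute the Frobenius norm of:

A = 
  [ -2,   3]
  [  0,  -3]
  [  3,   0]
||A||_F = 5.568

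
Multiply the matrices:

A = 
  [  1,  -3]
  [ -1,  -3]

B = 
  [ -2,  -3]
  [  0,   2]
AB = 
  [ -2,  -9]
  [  2,  -3]

A is 2×2 and B is 2×2, so AB is 2×2. Each entry is (row of A)·(column of B):
AB[1,1] = (1)(-2) + (-3)(0) = -2
AB[1,2] = (1)(-3) + (-3)(2) = -9
AB[2,1] = (-1)(-2) + (-3)(0) = 2
AB[2,2] = (-1)(-3) + (-3)(2) = -3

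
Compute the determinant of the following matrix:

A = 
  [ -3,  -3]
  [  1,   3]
For a 2×2 matrix, det = ad - bc = (-3)(3) - (-3)(1) = -6

det(A) = -6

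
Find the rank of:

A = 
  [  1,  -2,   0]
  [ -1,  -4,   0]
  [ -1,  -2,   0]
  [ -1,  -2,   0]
rank(A) = 2

Row reduce:
R2 → R2 + (1)·R1
R3 → R3 + (1)·R1
R4 → R4 + (1)·R1
R3 → R3 - (2/3)·R2
R4 → R4 - (2/3)·R2
REF = 
  [  1,  -2,   0]
  [  0,  -6,   0]
  [  0,   0,   0]
  [  0,   0,   0]
Pivot columns: 1, 2 → 2 pivots.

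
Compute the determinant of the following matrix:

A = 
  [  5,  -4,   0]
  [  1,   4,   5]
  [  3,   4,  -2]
Cofactor expansion along row 1:
det(A) = (5)·((4)(-2) - (5)(4)) - (-4)·((1)(-2) - (5)(3)) + (0)·((1)(4) - (4)(3))
  = (5)(-28) - (-4)(-17) + (0)(-8)
  = -208

det(A) = -208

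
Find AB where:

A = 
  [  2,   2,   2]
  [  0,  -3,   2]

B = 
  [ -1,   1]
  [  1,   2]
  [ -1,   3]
AB = 
  [ -2,  12]
  [ -5,   0]

A is 2×3 and B is 3×2, so AB is 2×2. Each entry is (row of A)·(column of B):
AB[1,1] = (2)(-1) + (2)(1) + (2)(-1) = -2
AB[1,2] = (2)(1) + (2)(2) + (2)(3) = 12
AB[2,1] = (0)(-1) + (-3)(1) + (2)(-1) = -5
AB[2,2] = (0)(1) + (-3)(2) + (2)(3) = 0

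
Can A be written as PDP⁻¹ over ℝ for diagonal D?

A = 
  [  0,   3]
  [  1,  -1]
Yes

tr(A) = -1, det(A) = -3
Characteristic polynomial: λ² - tr(A)λ + det(A) = λ² + λ - 3
λ² + λ - 3 = 0  ⇒  λ = (-1 ± √((1)² - 4·(-3)))/2 = (-1 ± √(13))/2
  = (-1 + √13)/2,  (-1 - √13)/2
Eigenvalues: (-1 + √13)/2, (-1 - √13)/2  (≈ 1.303, -2.303)
The two irrational eigenvalues are distinct (simple), so each has alg. mult. = geom. mult. = 1.
Sum of geometric multiplicities equals n, so A has n independent eigenvectors.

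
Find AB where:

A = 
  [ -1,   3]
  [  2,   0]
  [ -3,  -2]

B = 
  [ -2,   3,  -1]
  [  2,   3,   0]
AB = 
  [  8,   6,   1]
  [ -4,   6,  -2]
  [  2, -15,   3]

A is 3×2 and B is 2×3, so AB is 3×3. Each entry is (row of A)·(column of B):
AB[1,1] = (-1)(-2) + (3)(2) = 8
AB[1,2] = (-1)(3) + (3)(3) = 6
AB[1,3] = (-1)(-1) + (3)(0) = 1
AB[2,1] = (2)(-2) + (0)(2) = -4
AB[2,2] = (2)(3) + (0)(3) = 6
AB[2,3] = (2)(-1) + (0)(0) = -2
AB[3,1] = (-3)(-2) + (-2)(2) = 2
AB[3,2] = (-3)(3) + (-2)(3) = -15
AB[3,3] = (-3)(-1) + (-2)(0) = 3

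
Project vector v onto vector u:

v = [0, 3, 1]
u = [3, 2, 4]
proj_u(v) = [30/29, 20/29, 40/29]

v·u = (0)(3) + (3)(2) + (1)(4) = 10
u·u = (3)² + (2)² + (4)² = 29
proj_u(v) = (v·u / u·u) × u = (10/29) × u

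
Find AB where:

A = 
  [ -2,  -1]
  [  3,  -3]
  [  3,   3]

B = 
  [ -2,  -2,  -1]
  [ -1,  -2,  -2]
A is 3×2 and B is 2×3, so AB is 3×3. Each entry is (row of A)·(column of B):
AB[1,1] = (-2)(-2) + (-1)(-1) = 5
AB[1,2] = (-2)(-2) + (-1)(-2) = 6
AB[1,3] = (-2)(-1) + (-1)(-2) = 4
AB[2,1] = (3)(-2) + (-3)(-1) = -3
AB[2,2] = (3)(-2) + (-3)(-2) = 0
AB[2,3] = (3)(-1) + (-3)(-2) = 3
AB[3,1] = (3)(-2) + (3)(-1) = -9
AB[3,2] = (3)(-2) + (3)(-2) = -12
AB[3,3] = (3)(-1) + (3)(-2) = -9

AB = 
  [  5,   6,   4]
  [ -3,   0,   3]
  [ -9, -12,  -9]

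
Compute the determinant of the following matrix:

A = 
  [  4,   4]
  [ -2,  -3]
-4

For a 2×2 matrix, det = ad - bc = (4)(-3) - (4)(-2) = -4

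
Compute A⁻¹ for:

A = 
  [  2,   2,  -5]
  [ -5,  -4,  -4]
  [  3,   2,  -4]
det(A) = (2)·((-4)(-4) - (-4)(2)) - (2)·((-5)(-4) - (-4)(3)) + (-5)·((-5)(2) - (-4)(3))
  = (2)(24) - (2)(32) + (-5)(2)
  = -26
det(A) = -26 ≠ 0, so A is invertible.

Cofactors Cᵢⱼ = (-1)ⁱ⁺ʲ·Mᵢⱼ:
C = 
  [ 24, -32,   2]
  [ -2,   7,   2]
  [-28,  33,   2]

adj(A) = Cᵀ:
adj(A) = 
  [ 24,  -2, -28]
  [-32,   7,  33]
  [  2,   2,   2]

A⁻¹ = (-1/26) · adj(A):
A⁻¹ = 
  [-12/13,   1/13,  14/13]
  [ 16/13,  -7/26, -33/26]
  [ -1/13,  -1/13,  -1/13]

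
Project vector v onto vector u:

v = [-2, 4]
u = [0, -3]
proj_u(v) = [0, 4]

v·u = (-2)(0) + (4)(-3) = -12
u·u = (0)² + (-3)² = 9
proj_u(v) = (v·u / u·u) × u = (-12/9) × u = (-4/3) × u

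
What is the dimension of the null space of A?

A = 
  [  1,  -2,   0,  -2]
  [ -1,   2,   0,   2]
nullity(A) = 3

Row reduce:
R2 → R2 + (1)·R1
REF = 
  [  1,  -2,   0,  -2]
  [  0,   0,   0,   0]
Pivot columns: 1 → 1 pivot.
rank(A) = 1, so nullity(A) = 4 - 1 = 3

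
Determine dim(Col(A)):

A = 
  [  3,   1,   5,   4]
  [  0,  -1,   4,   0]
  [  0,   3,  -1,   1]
Row reduce:
R3 → R3 + (3)·R2
REF = 
  [  3,   1,   5,   4]
  [  0,  -1,   4,   0]
  [  0,   0,  11,   1]
Pivot columns: 1, 2, 3 → 3 pivots.
dim(Col(A)) = number of pivot columns = 3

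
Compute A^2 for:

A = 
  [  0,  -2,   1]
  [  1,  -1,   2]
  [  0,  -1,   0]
A² = A·A:
A²[1,1] = (0)(0) + (-2)(1) + (1)(0) = -2
A²[1,2] = (0)(-2) + (-2)(-1) + (1)(-1) = 1
A²[1,3] = (0)(1) + (-2)(2) + (1)(0) = -4
A²[2,1] = (1)(0) + (-1)(1) + (2)(0) = -1
A²[2,2] = (1)(-2) + (-1)(-1) + (2)(-1) = -3
A²[2,3] = (1)(1) + (-1)(2) + (2)(0) = -1
A²[3,1] = (0)(0) + (-1)(1) + (0)(0) = -1
A²[3,2] = (0)(-2) + (-1)(-1) + (0)(-1) = 1
A²[3,3] = (0)(1) + (-1)(2) + (0)(0) = -2
A² = 
  [ -2,   1,  -4]
  [ -1,  -3,  -1]
  [ -1,   1,  -2]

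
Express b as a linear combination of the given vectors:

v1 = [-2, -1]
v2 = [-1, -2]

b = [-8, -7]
c1 = 3, c2 = 2

b = 3·v1 + 2·v2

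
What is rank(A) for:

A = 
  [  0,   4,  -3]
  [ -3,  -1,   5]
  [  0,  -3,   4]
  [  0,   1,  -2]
rank(A) = 3

Row reduce:
Swap R1 ↔ R2
R3 → R3 + (3/4)·R2
R4 → R4 - (1/4)·R2
R4 → R4 + (5/7)·R3
REF = 
  [ -3,  -1,   5]
  [  0,   4,  -3]
  [  0,   0, 7/4]
  [  0,   0,   0]
Pivot columns: 1, 2, 3 → 3 pivots.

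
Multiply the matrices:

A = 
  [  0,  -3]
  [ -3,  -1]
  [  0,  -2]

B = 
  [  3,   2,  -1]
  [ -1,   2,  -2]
AB = 
  [  3,  -6,   6]
  [ -8,  -8,   5]
  [  2,  -4,   4]

A is 3×2 and B is 2×3, so AB is 3×3. Each entry is (row of A)·(column of B):
AB[1,1] = (0)(3) + (-3)(-1) = 3
AB[1,2] = (0)(2) + (-3)(2) = -6
AB[1,3] = (0)(-1) + (-3)(-2) = 6
AB[2,1] = (-3)(3) + (-1)(-1) = -8
AB[2,2] = (-3)(2) + (-1)(2) = -8
AB[2,3] = (-3)(-1) + (-1)(-2) = 5
AB[3,1] = (0)(3) + (-2)(-1) = 2
AB[3,2] = (0)(2) + (-2)(2) = -4
AB[3,3] = (0)(-1) + (-2)(-2) = 4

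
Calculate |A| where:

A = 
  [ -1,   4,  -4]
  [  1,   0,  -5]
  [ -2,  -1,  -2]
Cofactor expansion along row 1:
det(A) = (-1)·((0)(-2) - (-5)(-1)) - (4)·((1)(-2) - (-5)(-2)) + (-4)·((1)(-1) - (0)(-2))
  = (-1)(-5) - (4)(-12) + (-4)(-1)
  = 57

det(A) = 57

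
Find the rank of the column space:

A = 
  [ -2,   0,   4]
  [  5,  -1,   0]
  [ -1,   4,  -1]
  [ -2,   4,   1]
Row reduce:
R2 → R2 + (5/2)·R1
R3 → R3 - (1/2)·R1
R4 → R4 - (1)·R1
R3 → R3 + (4)·R2
R4 → R4 + (4)·R2
R4 → R4 - (1)·R3
REF = 
  [ -2,   0,   4]
  [  0,  -1,  10]
  [  0,   0,  37]
  [  0,   0,   0]
Pivot columns: 1, 2, 3 → 3 pivots.
dim(Col(A)) = number of pivot columns = 3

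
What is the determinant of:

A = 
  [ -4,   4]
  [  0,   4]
For a 2×2 matrix, det = ad - bc = (-4)(4) - (4)(0) = -16

det(A) = -16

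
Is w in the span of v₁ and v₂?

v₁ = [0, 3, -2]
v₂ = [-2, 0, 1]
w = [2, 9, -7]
Yes

Form the augmented matrix and row-reduce:
[v₁|v₂|w] = 
  [  0,  -2,   2]
  [  3,   0,   9]
  [ -2,   1,  -7]
Swap R1 ↔ R2
R3 → R3 + (2/3)·R1
R3 → R3 + (1/2)·R2
REF = 
  [  3,   0,   9]
  [  0,  -2,   2]
  [  0,   0,   0]

No row of the form [0 0 | nonzero], so the system is consistent. Back-substitution gives c₁ = 3, c₂ = -1: w = (3)·v₁ + (-1)·v₂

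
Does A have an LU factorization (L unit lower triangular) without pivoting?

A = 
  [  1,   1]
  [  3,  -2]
Yes.
A[1,1] = 1 ≠ 0, so Gaussian elimination proceeds without a row swap: multiplier ℓ₂₁ = (3)/(1) = 3, and U[2,2] = -2 - (3)(1) = -5.
L = 
  [  1,   0]
  [  3,   1]
U = 
  [  1,   1]
  [  0,  -5]
Check row 2 of LU: [(3)(1), (3)(1) + (-5)] = [3, -2] = row 2 of A ✓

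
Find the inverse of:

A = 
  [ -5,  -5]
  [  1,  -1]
det(A) = (-5)(-1) - (-5)(1) = 10
For a 2×2 matrix, A⁻¹ = (1/det(A)) · [[d, -b], [-c, a]]
    = (1/10) · [[-1, 5], [-1, -5]]

A⁻¹ = 
  [-1/10,   1/2]
  [-1/10,  -1/2]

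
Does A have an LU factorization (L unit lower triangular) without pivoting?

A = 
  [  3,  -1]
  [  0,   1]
Yes.
A[1,1] = 3 ≠ 0, so Gaussian elimination proceeds without a row swap: multiplier ℓ₂₁ = (0)/(3) = 0, and U[2,2] = 1 - (0)(-1) = 1.
L = 
  [  1,   0]
  [  0,   1]
U = 
  [  3,  -1]
  [  0,   1]
Check row 2 of LU: [(0)(3), (0)(-1) + 1] = [0, 1] = row 2 of A ✓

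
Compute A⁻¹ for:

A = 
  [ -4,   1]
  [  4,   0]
det(A) = (-4)(0) - (1)(4) = -4
For a 2×2 matrix, A⁻¹ = (1/det(A)) · [[d, -b], [-c, a]]
    = (-1/4) · [[0, -1], [-4, -4]]

A⁻¹ = 
  [  0, 1/4]
  [  1,   1]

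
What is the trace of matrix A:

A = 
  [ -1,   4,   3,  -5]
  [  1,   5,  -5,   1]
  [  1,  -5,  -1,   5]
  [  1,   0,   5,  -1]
2

tr(A) = -1 + 5 + -1 + -1 = 2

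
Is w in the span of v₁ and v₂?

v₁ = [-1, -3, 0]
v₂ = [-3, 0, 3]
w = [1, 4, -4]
No

Form the augmented matrix and row-reduce:
[v₁|v₂|w] = 
  [ -1,  -3,   1]
  [ -3,   0,   4]
  [  0,   3,  -4]
R2 → R2 - (3)·R1
R3 → R3 - (1/3)·R2
REF = 
  [   -1,    -3,     1]
  [    0,     9,     1]
  [    0,     0, -13/3]

Row 3 reads [0 0 | -13/3], i.e. 0 = -13/3, so the system is inconsistent and w ∉ span{v₁, v₂}.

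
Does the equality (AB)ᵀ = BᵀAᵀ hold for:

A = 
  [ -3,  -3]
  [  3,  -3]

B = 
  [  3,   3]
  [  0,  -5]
Yes

(AB)ᵀ = 
  [ -9,   9]
  [  6,  24]

BᵀAᵀ = 
  [ -9,   9]
  [  6,  24]

Both sides are equal — this is the standard identity (AB)ᵀ = BᵀAᵀ, which holds for all A, B.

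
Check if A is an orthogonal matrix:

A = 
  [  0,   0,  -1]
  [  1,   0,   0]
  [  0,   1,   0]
Yes

AᵀA = 
  [  1,   0,   0]
  [  0,   1,   0]
  [  0,   0,   1]
= I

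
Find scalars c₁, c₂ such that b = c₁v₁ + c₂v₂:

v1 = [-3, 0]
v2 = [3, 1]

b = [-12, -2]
c1 = 2, c2 = -2

b = 2·v1 + -2·v2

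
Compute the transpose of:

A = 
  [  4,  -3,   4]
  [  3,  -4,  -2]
Aᵀ = 
  [  4,   3]
  [ -3,  -4]
  [  4,  -2]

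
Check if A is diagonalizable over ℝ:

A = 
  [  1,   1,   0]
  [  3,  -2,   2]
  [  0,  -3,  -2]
No

Characteristic polynomial: det(λI - A) = λ³ + 3λ² + 3λ - 16
By the rational root theorem any rational root is an integer dividing 16; none of those is a root, so p(λ) has no rational roots and hence (being an irreducible cubic) no repeated roots.
Discriminant of the cubic: Δ = -7803
Δ < 0 ⇒ one real eigenvalue and a complex-conjugate pair: λ ≈ -2.286 + 2.227i, -2.286 - 2.227i, 1.571
Has complex eigenvalues (not diagonalizable over ℝ).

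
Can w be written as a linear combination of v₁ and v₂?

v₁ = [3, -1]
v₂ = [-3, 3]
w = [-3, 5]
Yes

Form the augmented matrix and row-reduce:
[v₁|v₂|w] = 
  [  3,  -3,  -3]
  [ -1,   3,   5]
R2 → R2 + (1/3)·R1
REF = 
  [  3,  -3,  -3]
  [  0,   2,   4]

No row of the form [0 0 | nonzero], so the system is consistent. Back-substitution gives c₁ = 1, c₂ = 2: w = (1)·v₁ + (2)·v₂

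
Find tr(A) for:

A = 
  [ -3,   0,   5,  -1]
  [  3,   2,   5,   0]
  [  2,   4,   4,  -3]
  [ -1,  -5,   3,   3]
6

tr(A) = -3 + 2 + 4 + 3 = 6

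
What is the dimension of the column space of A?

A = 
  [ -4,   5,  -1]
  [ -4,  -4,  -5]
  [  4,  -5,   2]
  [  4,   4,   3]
Row reduce:
R2 → R2 - (1)·R1
R3 → R3 + (1)·R1
R4 → R4 + (1)·R1
R4 → R4 + (1)·R2
R4 → R4 + (2)·R3
REF = 
  [ -4,   5,  -1]
  [  0,  -9,  -4]
  [  0,   0,   1]
  [  0,   0,   0]
Pivot columns: 1, 2, 3 → 3 pivots.
dim(Col(A)) = number of pivot columns = 3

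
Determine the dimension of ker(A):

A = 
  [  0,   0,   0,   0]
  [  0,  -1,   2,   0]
nullity(A) = 3

Row reduce:
Swap R1 ↔ R2
REF = 
  [  0,  -1,   2,   0]
  [  0,   0,   0,   0]
Pivot columns: 2 → 1 pivot.
rank(A) = 1, so nullity(A) = 4 - 1 = 3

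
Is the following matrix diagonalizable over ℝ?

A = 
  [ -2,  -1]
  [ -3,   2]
Yes

tr(A) = 0, det(A) = -7
Characteristic polynomial: λ² - tr(A)λ + det(A) = λ² - 7
λ² - 7 = 0  ⇒  λ = (0 ± √((0)² - 4·(-7)))/2 = (0 ± √(28))/2
  = √7,  -√7
Eigenvalues: √7, -√7  (≈ 2.646, -2.646)
The two irrational eigenvalues are distinct (simple), so each has alg. mult. = geom. mult. = 1.
Sum of geometric multiplicities equals n, so A has n independent eigenvectors.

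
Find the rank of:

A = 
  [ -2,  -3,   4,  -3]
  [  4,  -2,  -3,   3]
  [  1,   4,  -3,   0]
Row reduce:
R2 → R2 + (2)·R1
R3 → R3 + (1/2)·R1
R3 → R3 + (5/16)·R2
REF = 
  [    -2,     -3,      4,     -3]
  [     0,     -8,      5,     -3]
  [     0,      0,   9/16, -39/16]
Pivot columns: 1, 2, 3 → 3 pivots.

rank(A) = 3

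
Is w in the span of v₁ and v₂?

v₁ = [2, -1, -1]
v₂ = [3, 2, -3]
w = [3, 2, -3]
Yes

Form the augmented matrix and row-reduce:
[v₁|v₂|w] = 
  [  2,   3,   3]
  [ -1,   2,   2]
  [ -1,  -3,  -3]
R2 → R2 + (1/2)·R1
R3 → R3 + (1/2)·R1
R3 → R3 + (3/7)·R2
REF = 
  [  2,   3,   3]
  [  0, 7/2, 7/2]
  [  0,   0,   0]

No row of the form [0 0 | nonzero], so the system is consistent. Back-substitution gives c₁ = 0, c₂ = 1: w = (0)·v₁ + (1)·v₂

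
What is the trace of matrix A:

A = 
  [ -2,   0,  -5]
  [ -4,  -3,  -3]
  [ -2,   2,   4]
-1

tr(A) = -2 + -3 + 4 = -1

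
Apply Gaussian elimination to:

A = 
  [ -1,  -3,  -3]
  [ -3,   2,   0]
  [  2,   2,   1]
Row operations:
R2 → R2 - (3)·R1
R3 → R3 + (2)·R1
R3 → R3 + (4/11)·R2

Resulting echelon form:
REF = 
  [    -1,     -3,     -3]
  [     0,     11,      9]
  [     0,      0, -19/11]

Rank = 3 (number of non-zero pivot rows).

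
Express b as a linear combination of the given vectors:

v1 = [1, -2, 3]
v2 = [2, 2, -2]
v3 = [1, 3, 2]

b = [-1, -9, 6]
c1 = 2, c2 = -1, c3 = -1

b = 2·v1 + -1·v2 + -1·v3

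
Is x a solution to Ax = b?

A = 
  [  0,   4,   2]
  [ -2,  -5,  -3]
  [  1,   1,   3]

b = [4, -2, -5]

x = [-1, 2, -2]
Yes

Ax = [4, -2, -5] = b ✓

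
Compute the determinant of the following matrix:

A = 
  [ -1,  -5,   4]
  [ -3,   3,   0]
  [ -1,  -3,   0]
Cofactor expansion along row 1:
det(A) = (-1)·((3)(0) - (0)(-3)) - (-5)·((-3)(0) - (0)(-1)) + (4)·((-3)(-3) - (3)(-1))
  = (-1)(0) - (-5)(0) + (4)(12)
  = 48

det(A) = 48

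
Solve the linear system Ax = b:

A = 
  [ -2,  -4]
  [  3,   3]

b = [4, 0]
Row reduce the augmented matrix [A|b]:
R2 → R2 + (3/2)·R1
REF = 
  [ -2,  -4,   4]
  [  0,  -3,   6]

Back-substitution:
x₂ = 6 / (-3) = -2
x₁ = (4 - (-4)(-2)) / (-2) = 2

x = [2, -2]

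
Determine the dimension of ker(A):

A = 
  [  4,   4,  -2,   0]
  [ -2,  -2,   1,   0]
nullity(A) = 3

Row reduce:
R2 → R2 + (1/2)·R1
REF = 
  [  4,   4,  -2,   0]
  [  0,   0,   0,   0]
Pivot columns: 1 → 1 pivot.
rank(A) = 1, so nullity(A) = 4 - 1 = 3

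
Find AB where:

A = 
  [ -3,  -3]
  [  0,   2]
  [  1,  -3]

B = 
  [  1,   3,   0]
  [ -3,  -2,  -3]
AB = 
  [  6,  -3,   9]
  [ -6,  -4,  -6]
  [ 10,   9,   9]

A is 3×2 and B is 2×3, so AB is 3×3. Each entry is (row of A)·(column of B):
AB[1,1] = (-3)(1) + (-3)(-3) = 6
AB[1,2] = (-3)(3) + (-3)(-2) = -3
AB[1,3] = (-3)(0) + (-3)(-3) = 9
AB[2,1] = (0)(1) + (2)(-3) = -6
AB[2,2] = (0)(3) + (2)(-2) = -4
AB[2,3] = (0)(0) + (2)(-3) = -6
AB[3,1] = (1)(1) + (-3)(-3) = 10
AB[3,2] = (1)(3) + (-3)(-2) = 9
AB[3,3] = (1)(0) + (-3)(-3) = 9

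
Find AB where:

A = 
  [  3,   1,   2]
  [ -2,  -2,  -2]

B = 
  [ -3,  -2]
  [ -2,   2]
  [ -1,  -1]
A is 2×3 and B is 3×2, so AB is 2×2. Each entry is (row of A)·(column of B):
AB[1,1] = (3)(-3) + (1)(-2) + (2)(-1) = -13
AB[1,2] = (3)(-2) + (1)(2) + (2)(-1) = -6
AB[2,1] = (-2)(-3) + (-2)(-2) + (-2)(-1) = 12
AB[2,2] = (-2)(-2) + (-2)(2) + (-2)(-1) = 2

AB = 
  [-13,  -6]
  [ 12,   2]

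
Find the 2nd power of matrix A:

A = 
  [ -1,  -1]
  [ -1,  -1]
A² = A·A:
A²[1,1] = (-1)(-1) + (-1)(-1) = 2
A²[1,2] = (-1)(-1) + (-1)(-1) = 2
A²[2,1] = (-1)(-1) + (-1)(-1) = 2
A²[2,2] = (-1)(-1) + (-1)(-1) = 2
A² = 
  [  2,   2]
  [  2,   2]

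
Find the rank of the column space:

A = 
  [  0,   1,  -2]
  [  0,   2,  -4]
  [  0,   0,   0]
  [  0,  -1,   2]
Row reduce:
R2 → R2 - (2)·R1
R4 → R4 + (1)·R1
REF = 
  [  0,   1,  -2]
  [  0,   0,   0]
  [  0,   0,   0]
  [  0,   0,   0]
Pivot columns: 2 → 1 pivot.
dim(Col(A)) = number of pivot columns = 1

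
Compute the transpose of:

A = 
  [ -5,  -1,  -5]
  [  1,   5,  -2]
Aᵀ = 
  [ -5,   1]
  [ -1,   5]
  [ -5,  -2]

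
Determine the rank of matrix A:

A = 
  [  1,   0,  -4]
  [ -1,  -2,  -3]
rank(A) = 2

Row reduce:
R2 → R2 + (1)·R1
REF = 
  [  1,   0,  -4]
  [  0,  -2,  -7]
Pivot columns: 1, 2 → 2 pivots.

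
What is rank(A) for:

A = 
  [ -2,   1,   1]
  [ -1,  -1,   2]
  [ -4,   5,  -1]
rank(A) = 2

Row reduce:
R2 → R2 - (1/2)·R1
R3 → R3 - (2)·R1
R3 → R3 + (2)·R2
REF = 
  [  -2,    1,    1]
  [   0, -3/2,  3/2]
  [   0,    0,    0]
Pivot columns: 1, 2 → 2 pivots.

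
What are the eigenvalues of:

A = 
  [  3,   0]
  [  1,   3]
tr(A) = 6, det(A) = 9
Characteristic polynomial: λ² - tr(A)λ + det(A) = λ² - 6λ + 9
λ² - 6λ + 9 = (λ - 3)²

λ = 3, 3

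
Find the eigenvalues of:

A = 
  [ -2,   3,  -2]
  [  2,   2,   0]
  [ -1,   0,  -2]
Characteristic polynomial: det(λI - A) = λ³ + 2λ² - 12λ - 16
Testing integer divisors of the constant term: p(-4) = 0, so (λ + 4) is a factor:
p(λ) = (λ + 4)(λ² - 2λ - 4)
λ² - 2λ - 4 = 0  ⇒  λ = (2 ± √((-2)² - 4·(-4)))/2 = (2 ± √(20))/2
  = 1 + √5,  1 - √5

λ = -4, 1 + √5, 1 - √5  (≈ -4, 3.236, -1.236)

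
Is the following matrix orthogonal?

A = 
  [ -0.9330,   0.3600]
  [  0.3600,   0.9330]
Yes

AᵀA = 
  [  1.0001,   0]
  [  0,   1.0001]
≈ I (equal to I up to the 4-dp rounding of the entries)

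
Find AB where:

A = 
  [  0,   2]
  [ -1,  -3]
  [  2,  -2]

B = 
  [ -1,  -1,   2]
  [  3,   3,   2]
AB = 
  [  6,   6,   4]
  [ -8,  -8,  -8]
  [ -8,  -8,   0]

A is 3×2 and B is 2×3, so AB is 3×3. Each entry is (row of A)·(column of B):
AB[1,1] = (0)(-1) + (2)(3) = 6
AB[1,2] = (0)(-1) + (2)(3) = 6
AB[1,3] = (0)(2) + (2)(2) = 4
AB[2,1] = (-1)(-1) + (-3)(3) = -8
AB[2,2] = (-1)(-1) + (-3)(3) = -8
AB[2,3] = (-1)(2) + (-3)(2) = -8
AB[3,1] = (2)(-1) + (-2)(3) = -8
AB[3,2] = (2)(-1) + (-2)(3) = -8
AB[3,3] = (2)(2) + (-2)(2) = 0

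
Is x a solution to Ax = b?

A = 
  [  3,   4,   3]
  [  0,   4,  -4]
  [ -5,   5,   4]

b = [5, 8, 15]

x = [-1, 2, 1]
No

Ax = [8, 4, 19] ≠ b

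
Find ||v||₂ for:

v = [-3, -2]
3.606

||v||₂ = √((-3)² + (-2)²) = √13 = 3.606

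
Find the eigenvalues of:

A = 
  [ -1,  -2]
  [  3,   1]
λ = i√5, -i√5  (≈ 0 + 2.236i, 0 - 2.236i)

tr(A) = 0, det(A) = 5
Characteristic polynomial: λ² - tr(A)λ + det(A) = λ² + 5
λ² + 5 = 0  ⇒  λ = (0 ± √((0)² - 4·(5)))/2 = (0 ± √(-20))/2
  = i√5,  -i√5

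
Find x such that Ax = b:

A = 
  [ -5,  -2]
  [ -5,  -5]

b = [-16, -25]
Row reduce the augmented matrix [A|b]:
R2 → R2 - (1)·R1
REF = 
  [ -5,  -2, -16]
  [  0,  -3,  -9]

Back-substitution:
x₂ = (-9) / (-3) = 3
x₁ = (-16 - (-2)(3)) / (-5) = 2

x = [2, 3]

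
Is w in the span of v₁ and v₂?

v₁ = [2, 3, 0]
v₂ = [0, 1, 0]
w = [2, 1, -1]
No

Form the augmented matrix and row-reduce:
[v₁|v₂|w] = 
  [  2,   0,   2]
  [  3,   1,   1]
  [  0,   0,  -1]
R2 → R2 - (3/2)·R1
REF = 
  [  2,   0,   2]
  [  0,   1,  -2]
  [  0,   0,  -1]

Row 3 reads [0 0 | -1], i.e. 0 = -1, so the system is inconsistent and w ∉ span{v₁, v₂}.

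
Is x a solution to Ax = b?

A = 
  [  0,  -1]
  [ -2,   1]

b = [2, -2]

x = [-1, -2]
No

Ax = [2, 0] ≠ b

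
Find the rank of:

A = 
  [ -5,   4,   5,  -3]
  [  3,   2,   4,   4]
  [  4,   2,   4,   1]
Row reduce:
R2 → R2 + (3/5)·R1
R3 → R3 + (4/5)·R1
R3 → R3 - (13/11)·R2
REF = 
  [   -5,     4,     5,    -3]
  [    0,  22/5,     7,  11/5]
  [    0,     0, -3/11,    -4]
Pivot columns: 1, 2, 3 → 3 pivots.

rank(A) = 3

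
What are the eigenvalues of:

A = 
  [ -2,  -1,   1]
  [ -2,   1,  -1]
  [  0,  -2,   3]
Characteristic polynomial: det(λI - A) = λ³ - 2λ² - 9λ + 4
Testing integer divisors of the constant term: p(4) = 0, so (λ - 4) is a factor:
p(λ) = (λ - 4)(λ² + 2λ - 1)
λ² + 2λ - 1 = 0  ⇒  λ = (-2 ± √((2)² - 4·(-1)))/2 = (-2 ± √(8))/2
  = -1 + √2,  -1 - √2

λ = 4, -1 + √2, -1 - √2  (≈ 4, 0.4142, -2.414)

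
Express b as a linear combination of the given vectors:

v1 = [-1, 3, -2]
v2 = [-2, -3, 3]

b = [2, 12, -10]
c1 = 2, c2 = -2

b = 2·v1 + -2·v2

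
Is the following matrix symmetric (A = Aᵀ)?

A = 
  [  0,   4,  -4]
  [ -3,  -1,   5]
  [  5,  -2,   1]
No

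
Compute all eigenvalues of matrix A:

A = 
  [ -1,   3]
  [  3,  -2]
tr(A) = -3, det(A) = -7
Characteristic polynomial: λ² - tr(A)λ + det(A) = λ² + 3λ - 7
λ² + 3λ - 7 = 0  ⇒  λ = (-3 ± √((3)² - 4·(-7)))/2 = (-3 ± √(37))/2
  = (-3 + √37)/2,  (-3 - √37)/2

λ = (-3 + √37)/2, (-3 - √37)/2  (≈ 1.541, -4.541)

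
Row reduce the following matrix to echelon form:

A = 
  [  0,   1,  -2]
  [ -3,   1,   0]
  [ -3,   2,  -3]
Row operations:
Swap R1 ↔ R2
R3 → R3 - (1)·R1
R3 → R3 - (1)·R2

Resulting echelon form:
REF = 
  [ -3,   1,   0]
  [  0,   1,  -2]
  [  0,   0,  -1]

Rank = 3 (number of non-zero pivot rows).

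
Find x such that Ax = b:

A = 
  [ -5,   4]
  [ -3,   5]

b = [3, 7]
x = [1, 2]

Row reduce the augmented matrix [A|b]:
R2 → R2 - (3/5)·R1
REF = 
  [  -5,    4,    3]
  [   0, 13/5, 26/5]

Back-substitution:
x₂ = (26/5) / (13/5) = 2
x₁ = (3 - (4)(2)) / (-5) = 1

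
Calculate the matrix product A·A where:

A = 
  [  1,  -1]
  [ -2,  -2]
A² = A·A:
A²[1,1] = (1)(1) + (-1)(-2) = 3
A²[1,2] = (1)(-1) + (-1)(-2) = 1
A²[2,1] = (-2)(1) + (-2)(-2) = 2
A²[2,2] = (-2)(-1) + (-2)(-2) = 6
A² = 
  [  3,   1]
  [  2,   6]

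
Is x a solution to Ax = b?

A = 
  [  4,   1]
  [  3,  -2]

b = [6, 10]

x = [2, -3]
No

Ax = [5, 12] ≠ b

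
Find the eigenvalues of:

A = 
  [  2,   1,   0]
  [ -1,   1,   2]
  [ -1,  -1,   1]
Characteristic polynomial: det(λI - A) = λ³ - 4λ² + 8λ - 5
Testing integer divisors of the constant term: p(1) = 0, so (λ - 1) is a factor:
p(λ) = (λ - 1)(λ² - 3λ + 5)
λ² - 3λ + 5 = 0  ⇒  λ = (3 ± √((-3)² - 4·(5)))/2 = (3 ± √(-11))/2
  = (3 + i√11)/2,  (3 - i√11)/2

λ = 1, (3 + i√11)/2, (3 - i√11)/2  (≈ 1, 1.5 + 1.658i, 1.5 - 1.658i)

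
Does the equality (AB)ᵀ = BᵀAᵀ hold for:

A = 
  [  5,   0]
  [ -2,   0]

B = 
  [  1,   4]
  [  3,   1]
Yes

(AB)ᵀ = 
  [  5,  -2]
  [ 20,  -8]

BᵀAᵀ = 
  [  5,  -2]
  [ 20,  -8]

Both sides are equal — this is the standard identity (AB)ᵀ = BᵀAᵀ, which holds for all A, B.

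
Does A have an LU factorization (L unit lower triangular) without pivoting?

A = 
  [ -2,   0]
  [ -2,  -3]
Yes.
A[1,1] = -2 ≠ 0, so Gaussian elimination proceeds without a row swap: multiplier ℓ₂₁ = (-2)/(-2) = 1, and U[2,2] = -3 - (1)(0) = -3.
L = 
  [  1,   0]
  [  1,   1]
U = 
  [ -2,   0]
  [  0,  -3]
Check row 2 of LU: [(1)(-2), (1)(0) + (-3)] = [-2, -3] = row 2 of A ✓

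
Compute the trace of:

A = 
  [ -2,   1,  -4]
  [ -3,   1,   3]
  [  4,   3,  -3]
-4

tr(A) = -2 + 1 + -3 = -4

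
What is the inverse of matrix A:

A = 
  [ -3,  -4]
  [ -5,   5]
det(A) = (-3)(5) - (-4)(-5) = -35
For a 2×2 matrix, A⁻¹ = (1/det(A)) · [[d, -b], [-c, a]]
    = (-1/35) · [[5, 4], [5, -3]]

A⁻¹ = 
  [ -1/7, -4/35]
  [ -1/7,  3/35]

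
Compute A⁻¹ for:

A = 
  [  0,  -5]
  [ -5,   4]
det(A) = (0)(4) - (-5)(-5) = -25
For a 2×2 matrix, A⁻¹ = (1/det(A)) · [[d, -b], [-c, a]]
    = (-1/25) · [[4, 5], [5, 0]]

A⁻¹ = 
  [-4/25,  -1/5]
  [ -1/5,     0]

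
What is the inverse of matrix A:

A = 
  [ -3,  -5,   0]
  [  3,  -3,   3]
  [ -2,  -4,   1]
det(A) = (-3)·((-3)(1) - (3)(-4)) - (-5)·((3)(1) - (3)(-2)) + (0)·((3)(-4) - (-3)(-2))
  = (-3)(9) - (-5)(9) + (0)(-18)
  = 18
det(A) = 18 ≠ 0, so A is invertible.

Cofactors Cᵢⱼ = (-1)ⁱ⁺ʲ·Mᵢⱼ:
C = 
  [  9,  -9, -18]
  [  5,  -3,  -2]
  [-15,   9,  24]

adj(A) = Cᵀ:
adj(A) = 
  [  9,   5, -15]
  [ -9,  -3,   9]
  [-18,  -2,  24]

A⁻¹ = (1/18) · adj(A):
A⁻¹ = 
  [ 1/2, 5/18, -5/6]
  [-1/2, -1/6,  1/2]
  [  -1, -1/9,  4/3]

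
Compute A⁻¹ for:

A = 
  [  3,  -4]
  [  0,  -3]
det(A) = (3)(-3) - (-4)(0) = -9
For a 2×2 matrix, A⁻¹ = (1/det(A)) · [[d, -b], [-c, a]]
    = (-1/9) · [[-3, 4], [0, 3]]

A⁻¹ = 
  [ 1/3, -4/9]
  [   0, -1/3]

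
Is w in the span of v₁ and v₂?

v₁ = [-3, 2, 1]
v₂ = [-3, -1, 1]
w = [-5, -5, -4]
No

Form the augmented matrix and row-reduce:
[v₁|v₂|w] = 
  [ -3,  -3,  -5]
  [  2,  -1,  -5]
  [  1,   1,  -4]
R2 → R2 + (2/3)·R1
R3 → R3 + (1/3)·R1
REF = 
  [   -3,    -3,    -5]
  [    0,    -3, -25/3]
  [    0,     0, -17/3]

Row 3 reads [0 0 | -17/3], i.e. 0 = -17/3, so the system is inconsistent and w ∉ span{v₁, v₂}.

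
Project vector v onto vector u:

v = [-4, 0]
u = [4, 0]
proj_u(v) = [-4, 0]

v·u = (-4)(4) + (0)(0) = -16
u·u = (4)² + (0)² = 16
proj_u(v) = (v·u / u·u) × u = (-16/16) × u = (-1) × u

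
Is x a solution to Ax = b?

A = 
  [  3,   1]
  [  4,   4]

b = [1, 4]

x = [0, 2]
No

Ax = [2, 8] ≠ b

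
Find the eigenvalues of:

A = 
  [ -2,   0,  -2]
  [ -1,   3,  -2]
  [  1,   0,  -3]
Characteristic polynomial: det(λI - A) = λ³ + 2λ² - 7λ - 24
Testing integer divisors of the constant term: p(3) = 0, so (λ - 3) is a factor:
p(λ) = (λ - 3)(λ² + 5λ + 8)
λ² + 5λ + 8 = 0  ⇒  λ = (-5 ± √((5)² - 4·(8)))/2 = (-5 ± √(-7))/2
  = (-5 + i√7)/2,  (-5 - i√7)/2

λ = 3, (-5 + i√7)/2, (-5 - i√7)/2  (≈ 3, -2.5 + 1.323i, -2.5 - 1.323i)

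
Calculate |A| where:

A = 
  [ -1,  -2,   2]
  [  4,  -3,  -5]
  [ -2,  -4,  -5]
-99

Cofactor expansion along row 1:
det(A) = (-1)·((-3)(-5) - (-5)(-4)) - (-2)·((4)(-5) - (-5)(-2)) + (2)·((4)(-4) - (-3)(-2))
  = (-1)(-5) - (-2)(-30) + (2)(-22)
  = -99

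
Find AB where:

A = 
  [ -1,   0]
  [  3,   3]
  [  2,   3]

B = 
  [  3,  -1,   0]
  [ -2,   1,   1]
A is 3×2 and B is 2×3, so AB is 3×3. Each entry is (row of A)·(column of B):
AB[1,1] = (-1)(3) + (0)(-2) = -3
AB[1,2] = (-1)(-1) + (0)(1) = 1
AB[1,3] = (-1)(0) + (0)(1) = 0
AB[2,1] = (3)(3) + (3)(-2) = 3
AB[2,2] = (3)(-1) + (3)(1) = 0
AB[2,3] = (3)(0) + (3)(1) = 3
AB[3,1] = (2)(3) + (3)(-2) = 0
AB[3,2] = (2)(-1) + (3)(1) = 1
AB[3,3] = (2)(0) + (3)(1) = 3

AB = 
  [ -3,   1,   0]
  [  3,   0,   3]
  [  0,   1,   3]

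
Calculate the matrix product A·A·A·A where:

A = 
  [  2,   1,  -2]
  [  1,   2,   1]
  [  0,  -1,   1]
A^4 = 
  [ 54,  69, -19]
  [ 35,  37, -16]
  [-17, -18,   2]

A² = A·A:
A²[1,1] = (2)(2) + (1)(1) + (-2)(0) = 5
A²[1,2] = (2)(1) + (1)(2) + (-2)(-1) = 6
A²[1,3] = (2)(-2) + (1)(1) + (-2)(1) = -5
A²[2,1] = (1)(2) + (2)(1) + (1)(0) = 4
A²[2,2] = (1)(1) + (2)(2) + (1)(-1) = 4
A²[2,3] = (1)(-2) + (2)(1) + (1)(1) = 1
A²[3,1] = (0)(2) + (-1)(1) + (1)(0) = -1
A²[3,2] = (0)(1) + (-1)(2) + (1)(-1) = -3
A²[3,3] = (0)(-2) + (-1)(1) + (1)(1) = 0
A² = 
  [  5,   6,  -5]
  [  4,   4,   1]
  [ -1,  -3,   0]

A^3 = A^2·A:
A^3[1,1] = (5)(2) + (6)(1) + (-5)(0) = 16
A^3[1,2] = (5)(1) + (6)(2) + (-5)(-1) = 22
A^3[1,3] = (5)(-2) + (6)(1) + (-5)(1) = -9
A^3[2,1] = (4)(2) + (4)(1) + (1)(0) = 12
A^3[2,2] = (4)(1) + (4)(2) + (1)(-1) = 11
A^3[2,3] = (4)(-2) + (4)(1) + (1)(1) = -3
A^3[3,1] = (-1)(2) + (-3)(1) + (0)(0) = -5
A^3[3,2] = (-1)(1) + (-3)(2) + (0)(-1) = -7
A^3[3,3] = (-1)(-2) + (-3)(1) + (0)(1) = -1
A^3 = 
  [ 16,  22,  -9]
  [ 12,  11,  -3]
  [ -5,  -7,  -1]

A^4 = A^3·A:
A^4[1,1] = (16)(2) + (22)(1) + (-9)(0) = 54
A^4[1,2] = (16)(1) + (22)(2) + (-9)(-1) = 69
A^4[1,3] = (16)(-2) + (22)(1) + (-9)(1) = -19
A^4[2,1] = (12)(2) + (11)(1) + (-3)(0) = 35
A^4[2,2] = (12)(1) + (11)(2) + (-3)(-1) = 37
A^4[2,3] = (12)(-2) + (11)(1) + (-3)(1) = -16
A^4[3,1] = (-5)(2) + (-7)(1) + (-1)(0) = -17
A^4[3,2] = (-5)(1) + (-7)(2) + (-1)(-1) = -18
A^4[3,3] = (-5)(-2) + (-7)(1) + (-1)(1) = 2
A^4 = 
  [ 54,  69, -19]
  [ 35,  37, -16]
  [-17, -18,   2]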